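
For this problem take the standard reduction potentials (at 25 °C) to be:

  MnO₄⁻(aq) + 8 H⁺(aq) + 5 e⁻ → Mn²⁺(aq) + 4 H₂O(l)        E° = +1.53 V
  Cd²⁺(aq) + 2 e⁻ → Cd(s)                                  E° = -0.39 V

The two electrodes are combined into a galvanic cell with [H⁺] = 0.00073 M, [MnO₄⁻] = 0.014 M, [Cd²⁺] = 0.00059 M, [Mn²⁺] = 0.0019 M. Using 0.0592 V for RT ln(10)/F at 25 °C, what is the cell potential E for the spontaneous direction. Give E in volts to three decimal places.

+1.729 V

MnO₄⁻/Mn²⁺ is the cathode (higher E°), Cd²⁺/Cd the anode: E°cell = +1.53 − (-0.39) = +1.92 V, n = 10.
Overall: 2 MnO₄⁻(aq) + 16 H⁺(aq) + 5 Cd(s) → 2 Mn²⁺(aq) + 8 H₂O(l) + 5 Cd²⁺(aq)
Q = [Mn²⁺]^2·[Cd²⁺]^5 / ([MnO₄⁻]^2·[H⁺]^16); log Q = 32.306.
E = E° − (0.0592/n) log Q = +1.92 − (0.0592/10)(32.306) = +1.729 V.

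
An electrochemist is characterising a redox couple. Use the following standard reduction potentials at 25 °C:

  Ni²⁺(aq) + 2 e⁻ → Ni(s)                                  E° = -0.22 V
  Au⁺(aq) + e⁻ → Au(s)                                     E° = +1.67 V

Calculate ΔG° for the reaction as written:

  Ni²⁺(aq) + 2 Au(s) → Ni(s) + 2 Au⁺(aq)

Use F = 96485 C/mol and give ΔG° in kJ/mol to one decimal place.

As written, Ni²⁺/Ni is reduced (cathode) and Au⁺/Au is oxidised (anode), so E°cell = (-0.22) − (+1.67) = -1.89 V.
Balancing electrons gives n = 2.
ΔG° = −nFE° = −(2)(96485)(-1.89) = 364,713 J = +364.7 kJ/mol.

+364.7 kJ/mol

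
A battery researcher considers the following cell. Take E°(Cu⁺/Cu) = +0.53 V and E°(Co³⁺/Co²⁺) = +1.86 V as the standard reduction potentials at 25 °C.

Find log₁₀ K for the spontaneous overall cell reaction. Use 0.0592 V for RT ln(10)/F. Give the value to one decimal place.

Cathode: Co³⁺/Co²⁺; anode: Cu⁺/Cu. E°cell = +1.33 V, n = 1.
log K = nE°cell / 0.0592 = (1)(+1.33) / 0.0592 = 22.5.

22.5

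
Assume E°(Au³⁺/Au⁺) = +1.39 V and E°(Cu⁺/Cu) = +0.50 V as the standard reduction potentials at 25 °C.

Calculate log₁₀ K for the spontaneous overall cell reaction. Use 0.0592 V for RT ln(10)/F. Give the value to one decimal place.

30.1

Cathode: Au³⁺/Au⁺; anode: Cu⁺/Cu. E°cell = +0.89 V, n = 2.
log K = nE°cell / 0.0592 = (2)(+0.89) / 0.0592 = 30.1.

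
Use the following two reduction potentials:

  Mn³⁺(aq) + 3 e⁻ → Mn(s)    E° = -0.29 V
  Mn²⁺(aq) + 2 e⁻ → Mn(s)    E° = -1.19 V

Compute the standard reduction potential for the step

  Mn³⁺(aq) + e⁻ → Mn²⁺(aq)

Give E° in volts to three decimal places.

Sequential free energies add, so n₃E°₃ = n₁E°₁ + n₂E°₂.
With n₃ = 3, and the known step contributing 2×(-1.19) V, the unknown satisfies 1·E° = 3×(-0.29) − 2×(-1.19) = +1.510.
E° = +1.510 / 1 = +1.510 V.

+1.510 V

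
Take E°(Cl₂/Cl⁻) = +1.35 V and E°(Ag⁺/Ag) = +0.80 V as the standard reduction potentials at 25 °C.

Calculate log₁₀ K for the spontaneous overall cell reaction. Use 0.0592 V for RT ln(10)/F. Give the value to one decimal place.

Cathode: Cl₂/Cl⁻; anode: Ag⁺/Ag. E°cell = +0.55 V, n = 2.
log K = nE°cell / 0.0592 = (2)(+0.55) / 0.0592 = 18.6.

18.6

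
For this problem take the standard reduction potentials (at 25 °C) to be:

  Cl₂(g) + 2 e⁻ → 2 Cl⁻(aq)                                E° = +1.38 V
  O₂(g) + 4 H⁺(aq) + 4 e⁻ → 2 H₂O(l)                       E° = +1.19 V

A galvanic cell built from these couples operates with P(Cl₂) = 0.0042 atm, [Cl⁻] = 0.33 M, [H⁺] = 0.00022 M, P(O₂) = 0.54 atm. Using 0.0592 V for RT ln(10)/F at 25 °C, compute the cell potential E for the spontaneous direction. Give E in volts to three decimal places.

Cl₂/Cl⁻ is the cathode (higher E°), O₂/H₂O the anode: E°cell = +1.38 − (+1.19) = +0.19 V, n = 4.
Overall: 2 Cl₂(g) + 2 H₂O(l) → 4 Cl⁻(aq) + O₂(g) + 4 H⁺(aq)
Q = [Cl⁻]^4·P(O₂)·[H⁺]^4 / (P(Cl₂)^2); log Q = -12.070.
E = E° − (0.0592/n) log Q = +0.19 − (0.0592/4)(-12.070) = +0.369 V.

+0.369 V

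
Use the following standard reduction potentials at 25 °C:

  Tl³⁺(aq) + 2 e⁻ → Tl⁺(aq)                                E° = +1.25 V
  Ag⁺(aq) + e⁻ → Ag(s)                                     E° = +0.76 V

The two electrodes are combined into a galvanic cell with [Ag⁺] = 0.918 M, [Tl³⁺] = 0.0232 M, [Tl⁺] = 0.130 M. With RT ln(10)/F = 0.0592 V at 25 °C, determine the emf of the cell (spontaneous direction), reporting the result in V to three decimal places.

+0.470 V

Tl³⁺/Tl⁺ is the cathode (higher E°), Ag⁺/Ag the anode: E°cell = +1.25 − (+0.76) = +0.49 V, n = 2.
Overall: Tl³⁺(aq) + 2 Ag(s) → Tl⁺(aq) + 2 Ag⁺(aq)
Q = [Tl⁺]·[Ag⁺]^2 / ([Tl³⁺]); log Q = 0.674.
E = E° − (0.0592/n) log Q = +0.49 − (0.0592/2)(0.674) = +0.470 V.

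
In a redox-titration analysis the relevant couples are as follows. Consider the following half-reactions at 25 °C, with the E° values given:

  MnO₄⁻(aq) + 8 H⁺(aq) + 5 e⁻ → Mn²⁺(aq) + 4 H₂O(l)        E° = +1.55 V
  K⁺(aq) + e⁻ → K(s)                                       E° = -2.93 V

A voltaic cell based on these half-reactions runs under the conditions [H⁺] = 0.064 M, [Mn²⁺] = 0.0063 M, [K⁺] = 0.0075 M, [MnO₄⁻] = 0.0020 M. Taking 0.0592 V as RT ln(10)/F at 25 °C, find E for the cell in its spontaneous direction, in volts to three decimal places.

+4.487 V

MnO₄⁻/Mn²⁺ is the cathode (higher E°), K⁺/K the anode: E°cell = +1.55 − (-2.93) = +4.48 V, n = 5.
Overall: MnO₄⁻(aq) + 8 H⁺(aq) + 5 K(s) → Mn²⁺(aq) + 4 H₂O(l) + 5 K⁺(aq)
Q = [Mn²⁺]·[K⁺]^5 / ([MnO₄⁻]·[H⁺]^8); log Q = -0.576.
E = E° − (0.0592/n) log Q = +4.48 − (0.0592/5)(-0.576) = +4.487 V.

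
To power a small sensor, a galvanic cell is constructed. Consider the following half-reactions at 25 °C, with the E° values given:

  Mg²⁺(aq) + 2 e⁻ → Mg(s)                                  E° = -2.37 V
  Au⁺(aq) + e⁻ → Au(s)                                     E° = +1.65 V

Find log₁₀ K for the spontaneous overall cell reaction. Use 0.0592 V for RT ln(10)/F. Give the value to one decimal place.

135.8

Cathode: Au⁺/Au; anode: Mg²⁺/Mg. E°cell = +4.02 V, n = 2.
log K = nE°cell / 0.0592 = (2)(+4.02) / 0.0592 = 135.8.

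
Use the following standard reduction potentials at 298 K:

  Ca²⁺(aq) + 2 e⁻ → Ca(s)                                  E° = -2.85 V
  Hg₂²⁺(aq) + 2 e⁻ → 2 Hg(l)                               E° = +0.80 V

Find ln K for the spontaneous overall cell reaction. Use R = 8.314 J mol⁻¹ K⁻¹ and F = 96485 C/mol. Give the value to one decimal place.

Cathode: Hg₂²⁺/Hg; anode: Ca²⁺/Ca. E°cell = (+0.80) − (-2.85) = +3.65 V, with n = 2.
ΔG° = −nFE° = −RT ln K, so ln K = nFE°/(RT) = (2)(96485)(+3.65) / ((8.314)(298)) = 284.287.

284.3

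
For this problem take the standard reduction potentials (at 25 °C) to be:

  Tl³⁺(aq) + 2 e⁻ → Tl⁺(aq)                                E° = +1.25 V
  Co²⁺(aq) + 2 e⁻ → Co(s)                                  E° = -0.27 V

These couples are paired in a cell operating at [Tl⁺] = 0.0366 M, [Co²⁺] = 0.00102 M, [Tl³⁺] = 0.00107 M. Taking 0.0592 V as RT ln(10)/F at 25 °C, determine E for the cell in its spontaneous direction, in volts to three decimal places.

Tl³⁺/Tl⁺ is the cathode (higher E°), Co²⁺/Co the anode: E°cell = +1.25 − (-0.27) = +1.52 V, n = 2.
Overall: Tl³⁺(aq) + Co(s) → Tl⁺(aq) + Co²⁺(aq)
Q = [Tl⁺]·[Co²⁺] / ([Tl³⁺]); log Q = -1.457.
E = E° − (0.0592/n) log Q = +1.52 − (0.0592/2)(-1.457) = +1.563 V.

+1.563 V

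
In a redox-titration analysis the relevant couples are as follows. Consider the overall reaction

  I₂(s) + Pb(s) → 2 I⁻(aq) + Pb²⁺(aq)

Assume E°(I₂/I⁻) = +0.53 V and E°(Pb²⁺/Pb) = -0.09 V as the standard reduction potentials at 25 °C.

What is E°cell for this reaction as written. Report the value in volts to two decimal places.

+0.62 V

The I₂/I⁻ couple has the higher reduction potential, so it is the cathode; Pb²⁺/Pb is oxidised at the anode.
E°cell = E°(cathode) − E°(anode) = (+0.53) − (-0.09) = +0.62 V.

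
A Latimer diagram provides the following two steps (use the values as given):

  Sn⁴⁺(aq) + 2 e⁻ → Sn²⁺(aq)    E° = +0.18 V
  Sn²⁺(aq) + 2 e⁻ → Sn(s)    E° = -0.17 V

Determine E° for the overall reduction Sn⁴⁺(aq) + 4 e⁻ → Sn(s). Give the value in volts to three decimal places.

Adding the free-energy changes (−nFE°) of the two steps gives −n₃FE°₃ = −n₁FE°₁ − n₂FE°₂.
E°₃ = (2×+0.18 + 2×-0.17) / 4 = (+0.020) / 4 = +0.005 V.

+0.005 V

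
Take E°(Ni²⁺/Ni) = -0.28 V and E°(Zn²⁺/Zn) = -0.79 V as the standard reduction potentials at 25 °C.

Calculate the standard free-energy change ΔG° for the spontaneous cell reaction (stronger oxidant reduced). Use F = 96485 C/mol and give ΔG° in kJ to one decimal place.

-98.4 kJ

Ni²⁺/Ni (E° = -0.28 V) is the cathode; Zn²⁺/Zn (E° = -0.79 V) is the anode, so E°cell = +0.51 V.
Balancing electrons gives n = 2 (lcm of 2 and 2).
ΔG° = −nFE° = −(2)(96485)(+0.51) = -98,415 J = -98.4 kJ.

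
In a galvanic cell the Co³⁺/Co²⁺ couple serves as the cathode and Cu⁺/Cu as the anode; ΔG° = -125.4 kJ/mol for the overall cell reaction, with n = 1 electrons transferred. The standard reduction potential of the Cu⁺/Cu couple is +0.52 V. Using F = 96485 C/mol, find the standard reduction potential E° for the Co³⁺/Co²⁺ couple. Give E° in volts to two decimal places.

+1.82 V

E°cell = −ΔG°/(nF) = −(-125.4×10³)/((1)(96485)) = +1.300 V.
Since Co³⁺/Co²⁺ is the cathode and Cu⁺/Cu the anode, E°cell = E°(Co³⁺/Co²⁺) − E°(Cu⁺/Cu).
So E°(Co³⁺/Co²⁺) = E°cell + E°(Cu⁺/Cu) = +1.300 + (+0.52) = +1.82 V.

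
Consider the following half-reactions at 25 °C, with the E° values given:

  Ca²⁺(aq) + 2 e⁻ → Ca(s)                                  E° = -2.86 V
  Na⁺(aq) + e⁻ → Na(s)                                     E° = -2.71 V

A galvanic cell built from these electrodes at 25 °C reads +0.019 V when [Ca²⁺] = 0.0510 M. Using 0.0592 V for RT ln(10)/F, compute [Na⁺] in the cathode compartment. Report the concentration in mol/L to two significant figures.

Na⁺/Na is the cathode, Ca²⁺/Ca the anode: E°cell = +0.15 V, n = 2.
Overall reaction: 2 Na⁺(aq) + Ca(s) → 2 Na(s) + Ca²⁺(aq); Q = [Ca²⁺]^1/[Na⁺]^2.
From E = E° − (0.0592/n) log Q: log Q = (E° − E)·n/0.0592 = (+0.15 − (+0.019))·2/0.0592 = 4.4257.
So 2·log[Na⁺] = 1·log(0.051) − log Q = -1.2924 − (4.4257) = -5.7181; log[Na⁺] = -5.7181 / 2 = -2.8590; [Na⁺] = 10^(-2.8590) ≈ 0.0014 M.

0.0014 M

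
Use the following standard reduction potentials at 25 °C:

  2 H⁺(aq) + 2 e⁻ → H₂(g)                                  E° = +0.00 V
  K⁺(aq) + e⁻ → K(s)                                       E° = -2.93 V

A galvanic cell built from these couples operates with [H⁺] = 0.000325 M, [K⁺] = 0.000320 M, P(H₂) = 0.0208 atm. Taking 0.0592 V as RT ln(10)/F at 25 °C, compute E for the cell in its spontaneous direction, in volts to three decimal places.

H⁺/H₂ is the cathode (higher E°), K⁺/K the anode: E°cell = +0.00 − (-2.93) = +2.93 V, n = 2.
Overall: 2 H⁺(aq) + 2 K(s) → H₂(g) + 2 K⁺(aq)
Q = P(H₂)·[K⁺]^2 / ([H⁺]^2); log Q = -1.695.
E = E° − (0.0592/n) log Q = +2.93 − (0.0592/2)(-1.695) = +2.980 V.

+2.980 V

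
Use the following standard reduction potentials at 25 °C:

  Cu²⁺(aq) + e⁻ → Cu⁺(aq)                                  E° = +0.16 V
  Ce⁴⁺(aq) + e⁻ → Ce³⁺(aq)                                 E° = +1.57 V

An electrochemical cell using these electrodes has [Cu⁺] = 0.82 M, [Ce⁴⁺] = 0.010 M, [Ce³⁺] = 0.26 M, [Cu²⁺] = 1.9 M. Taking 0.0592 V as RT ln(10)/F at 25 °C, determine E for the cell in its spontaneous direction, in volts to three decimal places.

Ce⁴⁺/Ce³⁺ is the cathode (higher E°), Cu²⁺/Cu⁺ the anode: E°cell = +1.57 − (+0.16) = +1.41 V, n = 1.
Overall: Ce⁴⁺(aq) + Cu⁺(aq) → Ce³⁺(aq) + Cu²⁺(aq)
Q = [Ce³⁺]·[Cu²⁺] / ([Ce⁴⁺]·[Cu⁺]); log Q = 1.780.
E = E° − (0.0592/n) log Q = +1.41 − (0.0592/1)(1.780) = +1.305 V.

+1.305 V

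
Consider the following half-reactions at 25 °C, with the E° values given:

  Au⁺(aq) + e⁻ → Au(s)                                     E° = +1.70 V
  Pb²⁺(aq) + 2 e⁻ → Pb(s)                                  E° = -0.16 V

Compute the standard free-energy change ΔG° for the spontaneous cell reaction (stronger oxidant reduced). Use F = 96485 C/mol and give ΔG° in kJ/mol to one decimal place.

Au⁺/Au (E° = +1.70 V) is the cathode; Pb²⁺/Pb (E° = -0.16 V) is the anode, so E°cell = +1.86 V.
Balancing electrons gives n = 2 (lcm of 1 and 2).
ΔG° = −nFE° = −(2)(96485)(+1.86) = -358,924 J = -358.9 kJ/mol.

-358.9 kJ/mol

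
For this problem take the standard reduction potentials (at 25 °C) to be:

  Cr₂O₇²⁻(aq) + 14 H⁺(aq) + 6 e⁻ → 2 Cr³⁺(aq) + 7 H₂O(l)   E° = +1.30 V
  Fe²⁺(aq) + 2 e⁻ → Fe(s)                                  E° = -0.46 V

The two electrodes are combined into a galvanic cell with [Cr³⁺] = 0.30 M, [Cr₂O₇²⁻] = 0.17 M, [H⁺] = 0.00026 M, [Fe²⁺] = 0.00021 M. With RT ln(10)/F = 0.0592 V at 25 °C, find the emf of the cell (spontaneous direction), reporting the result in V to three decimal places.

+1.376 V

Cr₂O₇²⁻/Cr³⁺ is the cathode (higher E°), Fe²⁺/Fe the anode: E°cell = +1.30 − (-0.46) = +1.76 V, n = 6.
Overall: Cr₂O₇²⁻(aq) + 14 H⁺(aq) + 3 Fe(s) → 2 Cr³⁺(aq) + 7 H₂O(l) + 3 Fe²⁺(aq)
Q = [Cr³⁺]^2·[Fe²⁺]^3 / ([Cr₂O₇²⁻]·[H⁺]^14); log Q = 38.881.
E = E° − (0.0592/n) log Q = +1.76 − (0.0592/6)(38.881) = +1.376 V.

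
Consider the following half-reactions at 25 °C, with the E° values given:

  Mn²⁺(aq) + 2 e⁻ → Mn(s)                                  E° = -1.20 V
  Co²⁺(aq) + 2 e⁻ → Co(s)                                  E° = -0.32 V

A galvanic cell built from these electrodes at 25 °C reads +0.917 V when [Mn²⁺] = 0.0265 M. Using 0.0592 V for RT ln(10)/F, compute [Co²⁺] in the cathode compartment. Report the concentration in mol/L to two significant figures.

Co²⁺/Co is the cathode, Mn²⁺/Mn the anode: E°cell = +0.88 V, n = 2.
Overall reaction: Co²⁺(aq) + Mn(s) → Co(s) + Mn²⁺(aq); Q = [Mn²⁺]^1/[Co²⁺]^1.
From E = E° − (0.0592/n) log Q: log Q = (E° − E)·n/0.0592 = (+0.88 − (+0.917))·2/0.0592 = -1.2500.
So 1·log[Co²⁺] = 1·log(0.0265) − log Q = -1.5768 − (-1.2500) = -0.3268; [Co²⁺] = 10^(-0.3268) ≈ 0.47 M.

0.47 M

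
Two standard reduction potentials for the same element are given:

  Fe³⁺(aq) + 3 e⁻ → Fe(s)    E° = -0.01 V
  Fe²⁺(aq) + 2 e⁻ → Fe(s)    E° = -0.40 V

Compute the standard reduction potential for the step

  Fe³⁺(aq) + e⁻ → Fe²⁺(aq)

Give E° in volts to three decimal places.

Sequential free energies add, so n₃E°₃ = n₁E°₁ + n₂E°₂.
With n₃ = 3, and the known step contributing 2×(-0.40) V, the unknown satisfies 1·E° = 3×(-0.01) − 2×(-0.40) = +0.770.
E° = +0.770 / 1 = +0.770 V.

+0.770 V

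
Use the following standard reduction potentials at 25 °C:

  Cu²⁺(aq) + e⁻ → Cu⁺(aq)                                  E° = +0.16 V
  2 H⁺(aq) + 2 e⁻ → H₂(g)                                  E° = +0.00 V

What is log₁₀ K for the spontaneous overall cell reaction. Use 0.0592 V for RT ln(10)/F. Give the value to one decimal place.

5.4

Cathode: Cu²⁺/Cu⁺; anode: H⁺/H₂. E°cell = +0.16 V, n = 2.
log K = nE°cell / 0.0592 = (2)(+0.16) / 0.0592 = 5.4.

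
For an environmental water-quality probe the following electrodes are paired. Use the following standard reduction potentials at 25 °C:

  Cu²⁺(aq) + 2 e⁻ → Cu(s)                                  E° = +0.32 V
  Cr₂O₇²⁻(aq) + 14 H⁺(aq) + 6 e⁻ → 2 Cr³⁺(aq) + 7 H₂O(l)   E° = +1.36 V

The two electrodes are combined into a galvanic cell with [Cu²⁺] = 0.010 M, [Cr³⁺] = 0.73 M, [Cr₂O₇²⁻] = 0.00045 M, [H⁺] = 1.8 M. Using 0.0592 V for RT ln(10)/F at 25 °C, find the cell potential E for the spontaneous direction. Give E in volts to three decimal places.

+1.104 V

Cr₂O₇²⁻/Cr³⁺ is the cathode (higher E°), Cu²⁺/Cu the anode: E°cell = +1.36 − (+0.32) = +1.04 V, n = 6.
Overall: Cr₂O₇²⁻(aq) + 14 H⁺(aq) + 3 Cu(s) → 2 Cr³⁺(aq) + 7 H₂O(l) + 3 Cu²⁺(aq)
Q = [Cr³⁺]^2·[Cu²⁺]^3 / ([Cr₂O₇²⁻]·[H⁺]^14); log Q = -6.500.
E = E° − (0.0592/n) log Q = +1.04 − (0.0592/6)(-6.500) = +1.104 V.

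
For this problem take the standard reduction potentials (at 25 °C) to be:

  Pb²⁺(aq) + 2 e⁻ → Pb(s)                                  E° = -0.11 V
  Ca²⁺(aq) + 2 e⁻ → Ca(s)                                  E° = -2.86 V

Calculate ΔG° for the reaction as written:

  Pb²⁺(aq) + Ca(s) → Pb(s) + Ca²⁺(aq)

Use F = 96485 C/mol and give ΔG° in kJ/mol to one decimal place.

-530.7 kJ/mol

As written, Pb²⁺/Pb is reduced (cathode) and Ca²⁺/Ca is oxidised (anode), so E°cell = (-0.11) − (-2.86) = +2.75 V.
Balancing electrons gives n = 2.
ΔG° = −nFE° = −(2)(96485)(+2.75) = -530,668 J = -530.7 kJ/mol.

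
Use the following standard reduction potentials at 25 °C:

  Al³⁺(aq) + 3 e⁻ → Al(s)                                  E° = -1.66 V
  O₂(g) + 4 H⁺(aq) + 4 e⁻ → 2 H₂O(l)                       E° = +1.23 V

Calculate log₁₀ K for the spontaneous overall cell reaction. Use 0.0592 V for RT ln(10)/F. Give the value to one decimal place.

585.8

Cathode: O₂/H₂O; anode: Al³⁺/Al. E°cell = +2.89 V, n = 12.
log K = nE°cell / 0.0592 = (12)(+2.89) / 0.0592 = 585.8.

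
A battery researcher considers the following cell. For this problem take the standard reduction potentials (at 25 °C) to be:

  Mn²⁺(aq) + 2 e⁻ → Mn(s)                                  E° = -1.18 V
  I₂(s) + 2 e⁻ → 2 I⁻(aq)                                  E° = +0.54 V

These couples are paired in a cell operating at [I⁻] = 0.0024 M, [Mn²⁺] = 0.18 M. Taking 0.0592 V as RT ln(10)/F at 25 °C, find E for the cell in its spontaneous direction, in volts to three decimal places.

I₂/I⁻ is the cathode (higher E°), Mn²⁺/Mn the anode: E°cell = +0.54 − (-1.18) = +1.72 V, n = 2.
Overall: I₂(s) + Mn(s) → 2 I⁻(aq) + Mn²⁺(aq)
Q = [I⁻]^2·[Mn²⁺]; log Q = -5.984.
E = E° − (0.0592/n) log Q = +1.72 − (0.0592/2)(-5.984) = +1.897 V.

+1.897 V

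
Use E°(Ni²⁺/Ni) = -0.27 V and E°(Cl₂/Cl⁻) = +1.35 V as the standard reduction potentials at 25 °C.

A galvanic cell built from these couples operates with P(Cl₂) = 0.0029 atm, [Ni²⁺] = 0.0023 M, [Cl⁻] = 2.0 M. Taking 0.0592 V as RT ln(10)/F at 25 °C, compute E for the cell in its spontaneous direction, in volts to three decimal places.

+1.605 V

Cl₂/Cl⁻ is the cathode (higher E°), Ni²⁺/Ni the anode: E°cell = +1.35 − (-0.27) = +1.62 V, n = 2.
Overall: Cl₂(g) + Ni(s) → 2 Cl⁻(aq) + Ni²⁺(aq)
Q = [Cl⁻]^2·[Ni²⁺] / (P(Cl₂)); log Q = 0.501.
E = E° − (0.0592/n) log Q = +1.62 − (0.0592/2)(0.501) = +1.605 V.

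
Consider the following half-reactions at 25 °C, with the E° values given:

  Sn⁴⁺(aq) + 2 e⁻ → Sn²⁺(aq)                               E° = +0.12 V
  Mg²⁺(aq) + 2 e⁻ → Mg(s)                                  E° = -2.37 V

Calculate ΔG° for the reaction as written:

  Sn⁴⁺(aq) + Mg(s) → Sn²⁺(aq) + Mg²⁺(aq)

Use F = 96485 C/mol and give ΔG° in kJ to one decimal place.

-480.5 kJ

As written, Sn⁴⁺/Sn²⁺ is reduced (cathode) and Mg²⁺/Mg is oxidised (anode), so E°cell = (+0.12) − (-2.37) = +2.49 V.
Balancing electrons gives n = 2.
ΔG° = −nFE° = −(2)(96485)(+2.49) = -480,495 J = -480.5 kJ.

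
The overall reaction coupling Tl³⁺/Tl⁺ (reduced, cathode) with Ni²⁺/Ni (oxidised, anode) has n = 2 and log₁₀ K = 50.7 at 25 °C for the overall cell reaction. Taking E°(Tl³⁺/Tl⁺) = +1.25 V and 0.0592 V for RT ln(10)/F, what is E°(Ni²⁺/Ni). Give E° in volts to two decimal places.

E°cell = (0.0592/n)·log K = (0.0592/2)(50.7) = +1.501 V.
Since Tl³⁺/Tl⁺ is the cathode and Ni²⁺/Ni the anode, E°cell = E°(Tl³⁺/Tl⁺) − E°(Ni²⁺/Ni).
So E°(Ni²⁺/Ni) = E°(Tl³⁺/Tl⁺) − E°cell = (+1.25) − (+1.501) = -0.25 V.

-0.25 V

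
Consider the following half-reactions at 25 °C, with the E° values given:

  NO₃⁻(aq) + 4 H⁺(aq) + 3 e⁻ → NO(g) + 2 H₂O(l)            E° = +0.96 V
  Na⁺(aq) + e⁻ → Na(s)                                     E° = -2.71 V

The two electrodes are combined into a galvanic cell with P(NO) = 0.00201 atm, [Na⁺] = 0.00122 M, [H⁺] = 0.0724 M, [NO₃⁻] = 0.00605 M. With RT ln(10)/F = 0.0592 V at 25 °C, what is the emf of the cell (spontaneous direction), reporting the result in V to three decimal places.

+3.762 V

NO₃⁻/NO is the cathode (higher E°), Na⁺/Na the anode: E°cell = +0.96 − (-2.71) = +3.67 V, n = 3.
Overall: NO₃⁻(aq) + 4 H⁺(aq) + 3 Na(s) → NO(g) + 2 H₂O(l) + 3 Na⁺(aq)
Q = P(NO)·[Na⁺]^3 / ([NO₃⁻]·[H⁺]^4); log Q = -4.658.
E = E° − (0.0592/n) log Q = +3.67 − (0.0592/3)(-4.658) = +3.762 V.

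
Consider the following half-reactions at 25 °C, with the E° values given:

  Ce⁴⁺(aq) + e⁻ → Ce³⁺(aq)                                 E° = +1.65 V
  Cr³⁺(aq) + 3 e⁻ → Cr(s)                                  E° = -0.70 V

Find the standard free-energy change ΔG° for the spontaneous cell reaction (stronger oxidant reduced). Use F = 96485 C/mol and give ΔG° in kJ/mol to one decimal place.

Ce⁴⁺/Ce³⁺ (E° = +1.65 V) is the cathode; Cr³⁺/Cr (E° = -0.70 V) is the anode, so E°cell = +2.35 V.
Balancing electrons gives n = 3 (lcm of 1 and 3).
ΔG° = −nFE° = −(3)(96485)(+2.35) = -680,219 J = -680.2 kJ/mol.

-680.2 kJ/mol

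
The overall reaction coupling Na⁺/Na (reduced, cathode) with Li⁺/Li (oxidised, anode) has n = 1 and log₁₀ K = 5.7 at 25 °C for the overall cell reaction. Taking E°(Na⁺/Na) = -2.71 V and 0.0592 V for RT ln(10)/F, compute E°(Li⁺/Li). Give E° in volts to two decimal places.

-3.05 V

E°cell = (0.0592/n)·log K = (0.0592/1)(5.7) = +0.337 V.
Since Na⁺/Na is the cathode and Li⁺/Li the anode, E°cell = E°(Na⁺/Na) − E°(Li⁺/Li).
So E°(Li⁺/Li) = E°(Na⁺/Na) − E°cell = (-2.71) − (+0.337) = -3.05 V.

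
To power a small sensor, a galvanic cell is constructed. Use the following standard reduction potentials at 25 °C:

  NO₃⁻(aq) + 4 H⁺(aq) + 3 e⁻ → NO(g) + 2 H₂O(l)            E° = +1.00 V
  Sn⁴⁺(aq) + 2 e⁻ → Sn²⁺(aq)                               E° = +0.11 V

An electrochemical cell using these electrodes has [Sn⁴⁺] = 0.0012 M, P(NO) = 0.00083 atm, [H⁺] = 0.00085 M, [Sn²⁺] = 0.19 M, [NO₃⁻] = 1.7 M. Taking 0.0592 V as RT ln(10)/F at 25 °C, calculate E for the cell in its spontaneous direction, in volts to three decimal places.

+0.778 V

NO₃⁻/NO is the cathode (higher E°), Sn⁴⁺/Sn²⁺ the anode: E°cell = +1.00 − (+0.11) = +0.89 V, n = 6.
Overall: 2 NO₃⁻(aq) + 8 H⁺(aq) + 3 Sn²⁺(aq) → 2 NO(g) + 4 H₂O(l) + 3 Sn⁴⁺(aq)
Q = P(NO)^2·[Sn⁴⁺]^3 / ([NO₃⁻]^2·[H⁺]^8·[Sn²⁺]^3); log Q = 11.343.
E = E° − (0.0592/n) log Q = +0.89 − (0.0592/6)(11.343) = +0.778 V.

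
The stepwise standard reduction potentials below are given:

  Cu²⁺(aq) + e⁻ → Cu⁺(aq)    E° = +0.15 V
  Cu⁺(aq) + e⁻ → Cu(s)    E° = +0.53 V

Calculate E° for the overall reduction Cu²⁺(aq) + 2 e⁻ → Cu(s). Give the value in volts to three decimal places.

+0.340 V

Standard free energies of sequential steps add: ΔG°₃ = ΔG°₁ + ΔG°₂, so n₃E°₃ = n₁E°₁ + n₂E°₂.
E°₃ = (1×+0.15 + 1×+0.53) / 2 = (+0.680) / 2 = +0.340 V.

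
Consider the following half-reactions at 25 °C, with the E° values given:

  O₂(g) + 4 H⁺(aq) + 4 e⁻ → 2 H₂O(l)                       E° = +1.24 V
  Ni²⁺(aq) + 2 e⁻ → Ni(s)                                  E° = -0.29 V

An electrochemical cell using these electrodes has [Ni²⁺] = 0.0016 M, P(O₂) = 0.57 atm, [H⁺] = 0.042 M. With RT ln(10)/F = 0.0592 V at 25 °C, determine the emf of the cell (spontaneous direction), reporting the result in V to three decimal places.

+1.528 V

O₂/H₂O is the cathode (higher E°), Ni²⁺/Ni the anode: E°cell = +1.24 − (-0.29) = +1.53 V, n = 4.
Overall: O₂(g) + 4 H⁺(aq) + 2 Ni(s) → 2 H₂O(l) + 2 Ni²⁺(aq)
Q = [Ni²⁺]^2 / (P(O₂)·[H⁺]^4); log Q = 0.159.
E = E° − (0.0592/n) log Q = +1.53 − (0.0592/4)(0.159) = +1.528 V.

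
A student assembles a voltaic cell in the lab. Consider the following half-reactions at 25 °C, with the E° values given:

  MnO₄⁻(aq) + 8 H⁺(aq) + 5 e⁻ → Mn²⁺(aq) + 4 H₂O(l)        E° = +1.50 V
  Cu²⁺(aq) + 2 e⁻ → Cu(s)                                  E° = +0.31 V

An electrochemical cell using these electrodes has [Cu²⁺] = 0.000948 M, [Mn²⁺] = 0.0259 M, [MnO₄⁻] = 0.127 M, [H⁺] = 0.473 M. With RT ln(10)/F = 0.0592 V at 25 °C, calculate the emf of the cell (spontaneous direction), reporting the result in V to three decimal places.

+1.257 V

MnO₄⁻/Mn²⁺ is the cathode (higher E°), Cu²⁺/Cu the anode: E°cell = +1.50 − (+0.31) = +1.19 V, n = 10.
Overall: 2 MnO₄⁻(aq) + 16 H⁺(aq) + 5 Cu(s) → 2 Mn²⁺(aq) + 8 H₂O(l) + 5 Cu²⁺(aq)
Q = [Mn²⁺]^2·[Cu²⁺]^5 / ([MnO₄⁻]^2·[H⁺]^16); log Q = -11.295.
E = E° − (0.0592/n) log Q = +1.19 − (0.0592/10)(-11.295) = +1.257 V.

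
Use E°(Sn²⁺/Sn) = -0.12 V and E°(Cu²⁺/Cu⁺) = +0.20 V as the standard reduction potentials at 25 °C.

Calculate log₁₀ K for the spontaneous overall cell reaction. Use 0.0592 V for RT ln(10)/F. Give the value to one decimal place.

Cathode: Cu²⁺/Cu⁺; anode: Sn²⁺/Sn. E°cell = +0.32 V, n = 2.
log K = nE°cell / 0.0592 = (2)(+0.32) / 0.0592 = 10.8.

10.8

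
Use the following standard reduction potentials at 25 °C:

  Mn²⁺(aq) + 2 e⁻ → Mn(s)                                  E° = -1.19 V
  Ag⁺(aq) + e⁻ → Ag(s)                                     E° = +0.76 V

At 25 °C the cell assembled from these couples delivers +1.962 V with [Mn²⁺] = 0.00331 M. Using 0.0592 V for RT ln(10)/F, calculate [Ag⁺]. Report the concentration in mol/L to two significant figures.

Ag⁺/Ag is the cathode, Mn²⁺/Mn the anode: E°cell = +1.95 V, n = 2.
Overall reaction: 2 Ag⁺(aq) + Mn(s) → 2 Ag(s) + Mn²⁺(aq); Q = [Mn²⁺]^1/[Ag⁺]^2.
From E = E° − (0.0592/n) log Q: log Q = (E° − E)·n/0.0592 = (+1.95 − (+1.962))·2/0.0592 = -0.4054.
So 2·log[Ag⁺] = 1·log(0.00331) − log Q = -2.4802 − (-0.4054) = -2.0748; log[Ag⁺] = -2.0748 / 2 = -1.0374; [Ag⁺] = 10^(-1.0374) ≈ 0.092 M.

0.092 M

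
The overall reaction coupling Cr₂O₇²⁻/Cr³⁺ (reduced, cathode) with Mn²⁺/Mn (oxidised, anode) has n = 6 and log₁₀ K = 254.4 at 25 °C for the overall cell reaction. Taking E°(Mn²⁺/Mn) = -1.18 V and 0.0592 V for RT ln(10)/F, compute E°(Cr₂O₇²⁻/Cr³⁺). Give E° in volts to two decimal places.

E°cell = (0.0592/n)·log K = (0.0592/6)(254.4) = +2.510 V.
Since Cr₂O₇²⁻/Cr³⁺ is the cathode and Mn²⁺/Mn the anode, E°cell = E°(Cr₂O₇²⁻/Cr³⁺) − E°(Mn²⁺/Mn).
So E°(Cr₂O₇²⁻/Cr³⁺) = E°cell + E°(Mn²⁺/Mn) = +2.510 + (-1.18) = +1.33 V.

+1.33 V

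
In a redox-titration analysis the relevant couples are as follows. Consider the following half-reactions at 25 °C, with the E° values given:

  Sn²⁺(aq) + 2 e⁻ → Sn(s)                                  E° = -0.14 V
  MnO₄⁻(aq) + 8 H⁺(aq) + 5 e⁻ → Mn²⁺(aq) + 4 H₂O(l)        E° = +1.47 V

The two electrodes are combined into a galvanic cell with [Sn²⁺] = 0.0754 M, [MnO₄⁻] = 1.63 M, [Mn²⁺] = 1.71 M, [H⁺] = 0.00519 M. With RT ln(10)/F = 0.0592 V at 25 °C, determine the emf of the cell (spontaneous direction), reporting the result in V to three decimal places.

MnO₄⁻/Mn²⁺ is the cathode (higher E°), Sn²⁺/Sn the anode: E°cell = +1.47 − (-0.14) = +1.61 V, n = 10.
Overall: 2 MnO₄⁻(aq) + 16 H⁺(aq) + 5 Sn(s) → 2 Mn²⁺(aq) + 8 H₂O(l) + 5 Sn²⁺(aq)
Q = [Mn²⁺]^2·[Sn²⁺]^5 / ([MnO₄⁻]^2·[H⁺]^16); log Q = 30.986.
E = E° − (0.0592/n) log Q = +1.61 − (0.0592/10)(30.986) = +1.427 V.

+1.427 V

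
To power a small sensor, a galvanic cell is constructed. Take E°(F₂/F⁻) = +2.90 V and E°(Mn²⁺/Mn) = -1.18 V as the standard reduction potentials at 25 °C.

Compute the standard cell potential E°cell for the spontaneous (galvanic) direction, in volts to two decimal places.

+4.08 V

The F₂/F⁻ couple has the higher reduction potential, so it is the cathode; Mn²⁺/Mn is oxidised at the anode.
E°cell = E°(cathode) − E°(anode) = (+2.90) − (-1.18) = +4.08 V.
Since E°cell > 0, the reaction is spontaneous under standard conditions.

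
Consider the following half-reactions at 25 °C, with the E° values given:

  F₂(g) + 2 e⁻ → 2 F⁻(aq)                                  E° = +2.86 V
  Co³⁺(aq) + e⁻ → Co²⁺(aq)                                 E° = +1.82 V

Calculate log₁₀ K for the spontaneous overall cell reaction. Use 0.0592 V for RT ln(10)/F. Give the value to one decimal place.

Cathode: F₂/F⁻; anode: Co³⁺/Co²⁺. E°cell = +1.04 V, n = 2.
log K = nE°cell / 0.0592 = (2)(+1.04) / 0.0592 = 35.1.

35.1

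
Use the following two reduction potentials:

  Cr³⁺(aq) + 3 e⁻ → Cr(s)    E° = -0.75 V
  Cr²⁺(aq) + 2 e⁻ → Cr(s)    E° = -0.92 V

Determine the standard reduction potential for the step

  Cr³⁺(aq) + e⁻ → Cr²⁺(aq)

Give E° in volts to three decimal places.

-0.410 V

Sequential free energies add, so n₃E°₃ = n₁E°₁ + n₂E°₂.
With n₃ = 3, and the known step contributing 2×(-0.92) V, the unknown satisfies 1·E° = 3×(-0.75) − 2×(-0.92) = -0.410.
E° = -0.410 / 1 = -0.410 V.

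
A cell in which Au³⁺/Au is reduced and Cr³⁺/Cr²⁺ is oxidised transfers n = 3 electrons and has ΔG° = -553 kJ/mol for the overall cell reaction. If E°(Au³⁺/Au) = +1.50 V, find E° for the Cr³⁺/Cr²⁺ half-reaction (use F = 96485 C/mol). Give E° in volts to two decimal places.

E°cell = −ΔG°/(nF) = −(-553×10³)/((3)(96485)) = +1.910 V.
Since Au³⁺/Au is the cathode and Cr³⁺/Cr²⁺ the anode, E°cell = E°(Au³⁺/Au) − E°(Cr³⁺/Cr²⁺).
So E°(Cr³⁺/Cr²⁺) = E°(Au³⁺/Au) − E°cell = (+1.50) − (+1.910) = -0.41 V.

-0.41 V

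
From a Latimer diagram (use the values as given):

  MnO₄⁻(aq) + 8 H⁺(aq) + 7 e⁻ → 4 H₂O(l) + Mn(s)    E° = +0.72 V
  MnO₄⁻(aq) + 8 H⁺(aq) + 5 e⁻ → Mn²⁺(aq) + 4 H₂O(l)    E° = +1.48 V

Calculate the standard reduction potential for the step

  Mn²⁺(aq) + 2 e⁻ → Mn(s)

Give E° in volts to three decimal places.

Sequential free energies add, so n₃E°₃ = n₁E°₁ + n₂E°₂.
With n₃ = 7, and the known step contributing 5×(+1.48) V, the unknown satisfies 2·E° = 7×(+0.72) − 5×(+1.48) = -2.360.
E° = -2.360 / 2 = -1.180 V.

-1.180 V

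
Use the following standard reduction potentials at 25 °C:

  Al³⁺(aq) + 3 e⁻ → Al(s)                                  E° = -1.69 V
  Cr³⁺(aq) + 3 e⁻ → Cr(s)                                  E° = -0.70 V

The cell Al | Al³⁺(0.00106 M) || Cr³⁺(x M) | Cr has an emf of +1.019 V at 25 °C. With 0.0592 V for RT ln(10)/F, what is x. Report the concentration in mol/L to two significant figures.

Cr³⁺/Cr is the cathode, Al³⁺/Al the anode: E°cell = +0.99 V, n = 3.
Overall reaction: Cr³⁺(aq) + Al(s) → Cr(s) + Al³⁺(aq); Q = [Al³⁺]^1/[Cr³⁺]^1.
From E = E° − (0.0592/n) log Q: log Q = (E° − E)·n/0.0592 = (+0.99 − (+1.019))·3/0.0592 = -1.4696.
So 1·log[Cr³⁺] = 1·log(0.00106) − log Q = -2.9747 − (-1.4696) = -1.5051; [Cr³⁺] = 10^(-1.5051) ≈ 0.031 M.

0.031 M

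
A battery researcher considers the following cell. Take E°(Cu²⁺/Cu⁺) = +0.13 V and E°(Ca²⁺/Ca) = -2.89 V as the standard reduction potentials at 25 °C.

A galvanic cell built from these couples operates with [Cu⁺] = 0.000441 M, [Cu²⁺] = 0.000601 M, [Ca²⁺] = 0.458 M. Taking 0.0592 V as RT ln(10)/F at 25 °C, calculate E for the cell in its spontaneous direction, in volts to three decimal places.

Cu²⁺/Cu⁺ is the cathode (higher E°), Ca²⁺/Ca the anode: E°cell = +0.13 − (-2.89) = +3.02 V, n = 2.
Overall: 2 Cu²⁺(aq) + Ca(s) → 2 Cu⁺(aq) + Ca²⁺(aq)
Q = [Cu⁺]^2·[Ca²⁺] / ([Cu²⁺]^2); log Q = -0.608.
E = E° − (0.0592/n) log Q = +3.02 − (0.0592/2)(-0.608) = +3.038 V.

+3.038 V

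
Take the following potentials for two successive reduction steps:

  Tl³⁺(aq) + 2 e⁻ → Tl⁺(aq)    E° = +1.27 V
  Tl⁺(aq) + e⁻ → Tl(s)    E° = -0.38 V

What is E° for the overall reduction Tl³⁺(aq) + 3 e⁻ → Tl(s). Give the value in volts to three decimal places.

+0.720 V

Since ΔG° = −nFE° is additive over sequential reductions, n₃E°₃ = n₁E°₁ + n₂E°₂.
E°₃ = (2×+1.27 + 1×-0.38) / 3 = (+2.160) / 3 = +0.720 V.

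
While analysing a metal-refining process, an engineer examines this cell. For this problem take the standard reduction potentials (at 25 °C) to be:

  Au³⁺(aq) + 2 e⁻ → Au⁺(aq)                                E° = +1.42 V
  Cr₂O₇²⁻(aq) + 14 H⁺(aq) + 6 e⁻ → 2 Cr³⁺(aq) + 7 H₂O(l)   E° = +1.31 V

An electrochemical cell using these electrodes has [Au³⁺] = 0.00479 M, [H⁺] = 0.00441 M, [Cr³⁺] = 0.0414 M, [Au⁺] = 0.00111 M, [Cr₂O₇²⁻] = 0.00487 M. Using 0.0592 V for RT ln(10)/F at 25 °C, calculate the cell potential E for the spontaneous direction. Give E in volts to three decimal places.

Au³⁺/Au⁺ is the cathode (higher E°), Cr₂O₇²⁻/Cr³⁺ the anode: E°cell = +1.42 − (+1.31) = +0.11 V, n = 6.
Overall: 3 Au³⁺(aq) + 2 Cr³⁺(aq) + 7 H₂O(l) → 3 Au⁺(aq) + Cr₂O₇²⁻(aq) + 14 H⁺(aq)
Q = [Au⁺]^3·[Cr₂O₇²⁻]·[H⁺]^14 / ([Au³⁺]^3·[Cr³⁺]^2); log Q = -34.429.
E = E° − (0.0592/n) log Q = +0.11 − (0.0592/6)(-34.429) = +0.450 V.

+0.450 V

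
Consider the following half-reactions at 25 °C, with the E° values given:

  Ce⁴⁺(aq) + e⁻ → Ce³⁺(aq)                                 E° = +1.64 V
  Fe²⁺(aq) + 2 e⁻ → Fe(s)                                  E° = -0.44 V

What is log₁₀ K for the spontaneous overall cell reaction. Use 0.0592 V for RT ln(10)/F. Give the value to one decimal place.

Cathode: Ce⁴⁺/Ce³⁺; anode: Fe²⁺/Fe. E°cell = +2.08 V, n = 2.
log K = nE°cell / 0.0592 = (2)(+2.08) / 0.0592 = 70.3.

70.3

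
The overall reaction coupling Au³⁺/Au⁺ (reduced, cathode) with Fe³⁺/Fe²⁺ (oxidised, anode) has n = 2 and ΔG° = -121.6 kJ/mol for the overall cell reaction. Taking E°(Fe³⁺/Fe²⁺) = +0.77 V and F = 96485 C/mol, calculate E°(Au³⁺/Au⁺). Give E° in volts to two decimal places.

+1.40 V

E°cell = −ΔG°/(nF) = −(-121.6×10³)/((2)(96485)) = +0.630 V.
Since Au³⁺/Au⁺ is the cathode and Fe³⁺/Fe²⁺ the anode, E°cell = E°(Au³⁺/Au⁺) − E°(Fe³⁺/Fe²⁺).
So E°(Au³⁺/Au⁺) = E°cell + E°(Fe³⁺/Fe²⁺) = +0.630 + (+0.77) = +1.40 V.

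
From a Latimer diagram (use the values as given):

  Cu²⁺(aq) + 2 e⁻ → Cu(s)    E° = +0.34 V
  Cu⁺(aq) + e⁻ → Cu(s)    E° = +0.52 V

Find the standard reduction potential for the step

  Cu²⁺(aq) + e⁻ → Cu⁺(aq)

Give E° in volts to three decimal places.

+0.160 V

Sequential free energies add, so n₃E°₃ = n₁E°₁ + n₂E°₂.
With n₃ = 2, and the known step contributing 1×(+0.52) V, the unknown satisfies 1·E° = 2×(+0.34) − 1×(+0.52) = +0.160.
E° = +0.160 / 1 = +0.160 V.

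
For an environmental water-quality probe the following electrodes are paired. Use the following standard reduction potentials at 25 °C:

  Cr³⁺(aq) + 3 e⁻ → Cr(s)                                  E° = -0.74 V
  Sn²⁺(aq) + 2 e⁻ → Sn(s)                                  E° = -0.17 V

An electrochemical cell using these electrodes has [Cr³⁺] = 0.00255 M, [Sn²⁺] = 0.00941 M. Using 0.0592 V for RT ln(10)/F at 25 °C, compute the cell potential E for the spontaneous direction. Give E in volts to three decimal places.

Sn²⁺/Sn is the cathode (higher E°), Cr³⁺/Cr the anode: E°cell = -0.17 − (-0.74) = +0.57 V, n = 6.
Overall: 3 Sn²⁺(aq) + 2 Cr(s) → 3 Sn(s) + 2 Cr³⁺(aq)
Q = [Cr³⁺]^2 / ([Sn²⁺]^3); log Q = 0.892.
E = E° − (0.0592/n) log Q = +0.57 − (0.0592/6)(0.892) = +0.561 V.

+0.561 V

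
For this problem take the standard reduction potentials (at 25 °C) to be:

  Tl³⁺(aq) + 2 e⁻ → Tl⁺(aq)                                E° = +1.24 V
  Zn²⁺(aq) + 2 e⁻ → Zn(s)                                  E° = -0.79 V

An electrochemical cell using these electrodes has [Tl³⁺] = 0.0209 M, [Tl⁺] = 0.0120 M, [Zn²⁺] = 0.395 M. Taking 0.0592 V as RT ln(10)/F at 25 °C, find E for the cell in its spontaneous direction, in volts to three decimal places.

Tl³⁺/Tl⁺ is the cathode (higher E°), Zn²⁺/Zn the anode: E°cell = +1.24 − (-0.79) = +2.03 V, n = 2.
Overall: Tl³⁺(aq) + Zn(s) → Tl⁺(aq) + Zn²⁺(aq)
Q = [Tl⁺]·[Zn²⁺] / ([Tl³⁺]); log Q = -0.644.
E = E° − (0.0592/n) log Q = +2.03 − (0.0592/2)(-0.644) = +2.049 V.

+2.049 V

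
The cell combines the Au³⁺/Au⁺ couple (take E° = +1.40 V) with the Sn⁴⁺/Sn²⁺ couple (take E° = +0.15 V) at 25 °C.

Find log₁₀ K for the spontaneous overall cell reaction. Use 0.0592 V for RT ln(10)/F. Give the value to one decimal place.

Cathode: Au³⁺/Au⁺; anode: Sn⁴⁺/Sn²⁺. E°cell = +1.25 V, n = 2.
log K = nE°cell / 0.0592 = (2)(+1.25) / 0.0592 = 42.2.

42.2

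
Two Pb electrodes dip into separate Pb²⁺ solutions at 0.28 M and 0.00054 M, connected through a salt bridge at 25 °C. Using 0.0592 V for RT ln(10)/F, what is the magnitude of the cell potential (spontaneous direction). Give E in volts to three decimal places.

+0.080 V

For a concentration cell E°cell = 0. The 0.28 M side is the cathode (reduction is favoured where [Pb²⁺] is higher).
With n = 2, E = −(0.0592/2) log([Pb²⁺]ₐₙ/[Pb²⁺]꜀ₐₜ) = −(0.0592/2) log(0.00054/0.28) = −(0.0592/2)(-2.715) = +0.080 V.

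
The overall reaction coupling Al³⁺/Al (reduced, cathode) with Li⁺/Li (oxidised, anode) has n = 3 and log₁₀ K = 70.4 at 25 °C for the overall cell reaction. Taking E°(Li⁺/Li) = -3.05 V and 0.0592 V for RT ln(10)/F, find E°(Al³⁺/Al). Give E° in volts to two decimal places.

E°cell = (0.0592/n)·log K = (0.0592/3)(70.4) = +1.389 V.
Since Al³⁺/Al is the cathode and Li⁺/Li the anode, E°cell = E°(Al³⁺/Al) − E°(Li⁺/Li).
So E°(Al³⁺/Al) = E°cell + E°(Li⁺/Li) = +1.389 + (-3.05) = -1.66 V.

-1.66 V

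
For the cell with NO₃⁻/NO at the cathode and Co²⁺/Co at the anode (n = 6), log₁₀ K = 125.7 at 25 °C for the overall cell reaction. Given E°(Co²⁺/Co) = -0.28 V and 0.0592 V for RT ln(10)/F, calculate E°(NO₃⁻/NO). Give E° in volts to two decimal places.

+0.96 V

E°cell = (0.0592/n)·log K = (0.0592/6)(125.7) = +1.240 V.
Since NO₃⁻/NO is the cathode and Co²⁺/Co the anode, E°cell = E°(NO₃⁻/NO) − E°(Co²⁺/Co).
So E°(NO₃⁻/NO) = E°cell + E°(Co²⁺/Co) = +1.240 + (-0.28) = +0.96 V.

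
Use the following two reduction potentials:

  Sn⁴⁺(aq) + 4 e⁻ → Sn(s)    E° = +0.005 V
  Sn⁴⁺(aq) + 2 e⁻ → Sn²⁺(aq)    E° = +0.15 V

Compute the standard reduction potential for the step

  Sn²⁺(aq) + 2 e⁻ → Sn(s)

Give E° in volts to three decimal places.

Sequential free energies add, so n₃E°₃ = n₁E°₁ + n₂E°₂.
With n₃ = 4, and the known step contributing 2×(+0.15) V, the unknown satisfies 2·E° = 4×(+0.005) − 2×(+0.15) = -0.280.
E° = -0.280 / 2 = -0.140 V.

-0.140 V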